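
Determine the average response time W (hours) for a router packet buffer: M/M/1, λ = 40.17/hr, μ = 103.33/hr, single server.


W = 1/(μ−λ) = 1/(103.33 − 40.17) = 1/63.16 = 0.01583 hr

Final: 0.01583 hr


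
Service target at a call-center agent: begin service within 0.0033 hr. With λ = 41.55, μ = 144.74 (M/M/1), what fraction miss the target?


ρ = 41.55/144.74 = 0.2871
P(Wq > t) = ρ·e^{−(μ−λ)t} = 0.2871·e^{−0.3405}
= 0.2871·0.711395 = 0.204218

Final: 0.204218


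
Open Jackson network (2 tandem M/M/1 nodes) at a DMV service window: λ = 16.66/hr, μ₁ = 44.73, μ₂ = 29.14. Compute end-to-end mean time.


Each node sees arrival rate λ = 16.66/hr (tandem ⇒ throughput preserved).
W₁ = 1/(μ₁−λ) = 1/(44.73−16.66) = 0.03563 hr
W₂ = 1/(μ₂−λ) = 1/(29.14−16.66) = 0.08013 hr
W_total = W₁ + W₂ = 0.03563 + 0.08013 = 0.11575 hr

Final: 0.11575 hr


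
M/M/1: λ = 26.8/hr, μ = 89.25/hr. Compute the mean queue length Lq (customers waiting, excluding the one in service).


ρ = 26.8/89.25 = 0.3003
Lq = ρ²/(1−ρ) = 0.09017/0.6997 = 0.1289

Final: 0.1289


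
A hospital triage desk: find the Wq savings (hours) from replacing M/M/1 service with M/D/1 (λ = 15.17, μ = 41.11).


ρ = 15.17/41.11 = 0.3690
Wq(M/M/1) = ρ/(μ−λ) = 0.3690/25.94 = 0.01423 hr
Wq(M/D/1) = ρ/(2(μ−λ)) = 0.007113 hr
Savings = 0.01423 − 0.007113 = 0.007113 hr

Final: 0.007113 hr


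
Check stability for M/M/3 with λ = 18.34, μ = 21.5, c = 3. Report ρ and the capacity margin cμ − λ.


Total capacity cμ = 3·21.5 = 64.50/hr
ρ = λ/(cμ) = 18.34/64.50 = 0.2843
Stable ⇔ ρ < 1: YES
Spare capacity = cμ − λ = 64.50 − 18.34 = 46.16/hr

Final: ρ = 0.2843; stable; margin = 46.16/hr


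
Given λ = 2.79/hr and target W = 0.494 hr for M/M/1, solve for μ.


W = 1/(μ−λ) ⇒ μ − λ = 1/W = 1/0.494 = 2.0243
μ = λ + 1/W = 2.79 + 2.0243 = 4.8143 per hr

Final: 4.8143 /hr


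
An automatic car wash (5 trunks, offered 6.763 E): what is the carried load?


B(5,6.763) = 0.410441 (Erlang-B)
Carried load = a(1 − B) = 6.763·(1 − 0.410441) = 6.763·0.589559 = 3.9872 E

Final: 3.9872 Erlangs


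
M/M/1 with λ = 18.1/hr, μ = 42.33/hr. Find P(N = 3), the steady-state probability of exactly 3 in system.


ρ = 18.1/42.33 = 0.4276
P_n = (1−ρ)·ρ^n = (1 − 0.4276)·0.4276^3 = 0.5724·0.078179 = 0.044750

Final: 0.044750


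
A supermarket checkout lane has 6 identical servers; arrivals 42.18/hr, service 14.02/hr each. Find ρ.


ρ = λ/(cμ) = 42.18/(6·14.02) = 42.18/84.12 = 0.5014

Final: 0.5014


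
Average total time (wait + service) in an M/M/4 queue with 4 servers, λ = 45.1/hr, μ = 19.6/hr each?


a = 2.3010; ρ = 0.5753; P₀ = 0.093206
Lq = P₀·a^c·ρ/(c!(1−ρ)²) = 0.34715
Wq = Lq/λ = 0.34715/45.1 = 0.007697 hr
W = Wq + 1/μ = 0.007697 + 0.05102 = 0.05872 hr

Final: 0.05872 hr


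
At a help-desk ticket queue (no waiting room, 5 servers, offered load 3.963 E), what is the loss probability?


B(c,a) = (a^c/c!) / Σ_{k=0}^{c} a^k/k!
a^5/5! = 8.145901
Σ terms (k=0..5): 1.00000 + 3.96300 + 7.85268 + 10.37340 + 10.27744 + 8.14590 = 41.612424
B = 8.145901/41.612424 = 0.195756

Final: 0.195756


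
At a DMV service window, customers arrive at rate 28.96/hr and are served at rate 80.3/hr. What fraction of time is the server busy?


ρ = λ/μ = 28.96/80.3 = 0.3606

Final: 0.3606


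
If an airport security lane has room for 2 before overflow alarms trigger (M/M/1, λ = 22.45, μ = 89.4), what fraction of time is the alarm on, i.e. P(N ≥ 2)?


ρ = 22.45/89.4 = 0.2511
P(N ≥ n) = ρ^n = 0.2511^2 = 0.063061

Final: 0.063061


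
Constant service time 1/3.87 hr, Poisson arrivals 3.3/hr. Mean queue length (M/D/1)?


ρ = 3.3/3.87 = 0.8527
M/D/1: Lq = ρ²/(2(1−ρ)) = 0.7271/(2·0.1473) = 2.46838

Final: 2.46838


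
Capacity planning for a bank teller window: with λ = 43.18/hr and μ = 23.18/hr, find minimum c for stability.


Stability requires cμ > λ ⇔ c > λ/μ.
λ/μ = 43.18/23.18 = 1.8628
Minimum integer c = ⌊1.8628⌋ + 1 = 2
Check: 2·23.18 = 46.36 > 43.18, while 1·23.18 = 23.18 ≤ 43.18

Final: 2 servers


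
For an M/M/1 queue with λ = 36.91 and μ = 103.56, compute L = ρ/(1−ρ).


ρ = λ/μ = 36.91/103.56 = 0.3564
L = ρ/(1−ρ) = 0.3564/(1 − 0.3564) = 0.3564/0.6436 = 0.5538

Final: 0.5538


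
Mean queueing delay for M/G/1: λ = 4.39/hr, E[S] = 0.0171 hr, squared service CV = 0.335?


ρ = λ·E[S] = 4.39·0.0171 = 0.07507
E[S²] = E[S]²(1+C_s²) = 0.0171²·(1+0.335) = 0.0003904
Wq = λ·E[S²]/(2(1−ρ)) = 4.39·0.0003904/(2·0.9249) = 0.0009264 hr

Final: 0.0009264 hr


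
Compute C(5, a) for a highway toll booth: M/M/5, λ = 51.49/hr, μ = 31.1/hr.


a = λ/μ = 1.6556; ρ = a/5 = 0.3311
P₀ = 0.190454 (from M/M/c formula)
C(c,a) = [a^c/(c!(1−ρ))]·P₀ = [12.43977/(120·0.6689)]·0.190454
= 0.15498·0.190454 = 0.029517

Final: 0.029517


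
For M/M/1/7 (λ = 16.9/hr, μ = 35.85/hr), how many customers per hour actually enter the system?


ρ = 0.4714; P_K = (1−ρ)ρ^7/(1−ρ^8) = 0.002741
λ_eff = λ(1 − P_K) = 16.9·(1 − 0.002741) = 16.9·0.997259 = 16.8537 /hr

Final: 16.8537 /hr


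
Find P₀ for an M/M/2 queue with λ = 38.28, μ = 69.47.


a = λ/μ = 38.28/69.47 = 0.5510; ρ = a/c = 0.2755
Σ_{k=0}^{1} a^k/k! (terms k=0..1) = 1.00000 + 0.55103 = 1.55103
Tail: a^2/(2!(1−ρ)) = 0.30363/(2·0.7245) = 0.20955
P₀ = 1/(1.55103 + 0.20955) = 1/1.76058 = 0.567995

Final: 0.567995


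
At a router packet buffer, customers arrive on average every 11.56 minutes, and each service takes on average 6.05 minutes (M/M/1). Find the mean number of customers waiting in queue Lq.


λ = 60/11.56 = 5.1903 /hr
μ = 60/6.05 = 9.9174 /hr
ρ = λ/μ = 5.1903/9.9174 = 0.5234
Lq = ρ²/(1−ρ) = 0.2739/0.4766 = 0.5746

Final: 0.5746


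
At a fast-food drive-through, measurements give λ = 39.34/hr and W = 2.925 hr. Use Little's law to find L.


L = λW = 39.34·2.925 = 115.0695

Final: 115.0695


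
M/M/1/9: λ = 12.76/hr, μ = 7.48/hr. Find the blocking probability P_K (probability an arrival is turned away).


ρ = λ/μ = 12.76/7.48 = 1.7059
P_K = (1−ρ)ρ^K/(1−ρ^(K+1)) = (-0.7059·122.332454)/(1 − 208.684775)
= -86.352321/-207.684775 = 0.415786

Final: 0.415786


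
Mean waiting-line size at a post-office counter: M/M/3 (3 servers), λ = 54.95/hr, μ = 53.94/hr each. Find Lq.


a = λ/μ = 1.0187; ρ = a/3 = 0.3396
P₀ = 0.356579
Lq = P₀·a^c·ρ / (c!·(1−ρ)²) = 0.356579·1.05723·0.3396/(6·0.43616)
= 0.04892

Final: 0.04892


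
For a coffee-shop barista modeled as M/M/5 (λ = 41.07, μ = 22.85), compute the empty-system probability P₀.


a = λ/μ = 41.07/22.85 = 1.7974; ρ = a/c = 0.3595
Σ_{k=0}^{4} a^k/k! (terms k=0..4) = 1.00000 + 1.79737 + 1.61528 + 0.96775 + 0.43485 = 5.81526
Tail: a^5/(5!(1−ρ)) = 18.75826/(120·0.6405) = 0.24405
P₀ = 1/(5.81526 + 0.24405) = 1/6.05930 = 0.165035

Final: 0.165035


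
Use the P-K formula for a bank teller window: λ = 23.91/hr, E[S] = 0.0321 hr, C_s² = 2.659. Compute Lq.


ρ = λ·E[S] = 23.91·0.0321 = 0.7675
Lq = ρ²(1+C_s²)/(2(1−ρ)) = 0.5891·(1+2.659)/(2·0.2325)
= 0.5891·3.6590/0.4650 = 4.63553

Final: 4.63553


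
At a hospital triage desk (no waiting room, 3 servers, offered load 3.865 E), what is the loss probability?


B(c,a) = (a^c/c!) / Σ_{k=0}^{c} a^k/k!
a^3/3! = 9.622707
Σ terms (k=0..3): 1.00000 + 3.86500 + 7.46911 + 9.62271 = 21.956819
B = 9.622707/21.956819 = 0.438256

Final: 0.438256


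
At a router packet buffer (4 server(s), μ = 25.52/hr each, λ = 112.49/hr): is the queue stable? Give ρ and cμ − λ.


Total capacity cμ = 4·25.52 = 102.08/hr
ρ = λ/(cμ) = 112.49/102.08 = 1.1020
Stable ⇔ ρ < 1: NO
Spare capacity = cμ − λ = 102.08 − 112.49 = -10.41/hr

Final: ρ = 1.1020; unstable; margin = -10.41/hr


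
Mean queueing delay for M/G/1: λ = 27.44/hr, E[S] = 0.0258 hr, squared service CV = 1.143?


ρ = λ·E[S] = 27.44·0.0258 = 0.7080
E[S²] = E[S]²(1+C_s²) = 0.0258²·(1+1.143) = 0.001426
Wq = λ·E[S²]/(2(1−ρ)) = 27.44·0.001426/(2·0.2920) = 0.06701 hr

Final: 0.06701 hr


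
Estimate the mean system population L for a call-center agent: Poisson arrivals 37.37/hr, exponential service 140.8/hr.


ρ = λ/μ = 37.37/140.8 = 0.2654
L = ρ/(1−ρ) = 0.2654/(1 − 0.2654) = 0.2654/0.7346 = 0.3613

Final: 0.3613


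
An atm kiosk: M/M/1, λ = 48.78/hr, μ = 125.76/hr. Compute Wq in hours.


ρ = 48.78/125.76 = 0.3879
Wq = ρ/(μ−λ) = 0.3879/(125.76 − 48.78) = 0.3879/76.98 = 0.005039 hr

Final: 0.005039 hr


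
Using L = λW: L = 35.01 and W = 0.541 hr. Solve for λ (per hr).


λ = L/W = 35.01/0.541 = 64.7135 /hr

Final: 64.7135 /hr


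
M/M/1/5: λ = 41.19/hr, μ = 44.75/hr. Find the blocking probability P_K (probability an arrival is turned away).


ρ = λ/μ = 41.19/44.75 = 0.9204
P_K = (1−ρ)ρ^K/(1−ρ^(K+1)) = (0.07955·0.660684)/(1 − 0.608125)
= 0.052559/0.391875 = 0.134123

Final: 0.134123


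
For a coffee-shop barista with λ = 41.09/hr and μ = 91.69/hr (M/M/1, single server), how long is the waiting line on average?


ρ = 41.09/91.69 = 0.4481
Lq = ρ²/(1−ρ) = 0.2008/0.5519 = 0.3639

Final: 0.3639


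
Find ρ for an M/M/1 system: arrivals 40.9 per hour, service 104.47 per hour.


ρ = λ/μ = 40.9/104.47 = 0.3915

Final: 0.3915


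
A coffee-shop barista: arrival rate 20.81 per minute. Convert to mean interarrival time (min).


Mean interarrival time = 1/λ = 1/20.81 minute = 0.04805 minute
In minutes: 0.04805 × 1 = 0.04805 min

Final: 0.04805 min


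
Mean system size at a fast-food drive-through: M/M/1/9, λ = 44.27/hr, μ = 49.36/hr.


ρ = 44.27/49.36 = 0.8969
L = ρ[1 − (K+1)ρ^K + Kρ^(K+1)] / [(1−ρ)(1−ρ^(K+1))]
Numerator: 0.8969·(1 − 10·0.375499 + 9·0.336778) = 0.247545
Denominator: (0.1031)·(0.663222) = 0.068391
L = 0.247545/0.068391 = 3.6195

Final: 3.6195


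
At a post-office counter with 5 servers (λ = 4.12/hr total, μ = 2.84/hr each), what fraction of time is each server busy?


ρ = λ/(cμ) = 4.12/(5·2.84) = 4.12/14.20 = 0.2901

Final: 0.2901


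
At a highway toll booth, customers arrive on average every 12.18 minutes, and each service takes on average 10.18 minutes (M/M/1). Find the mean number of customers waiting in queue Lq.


λ = 60/12.18 = 4.9261 /hr
μ = 60/10.18 = 5.8939 /hr
ρ = λ/μ = 4.9261/5.8939 = 0.8358
Lq = ρ²/(1−ρ) = 0.6986/0.1642 = 4.2542

Final: 4.2542


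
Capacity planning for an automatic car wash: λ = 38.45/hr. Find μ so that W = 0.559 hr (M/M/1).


W = 1/(μ−λ) ⇒ μ − λ = 1/W = 1/0.559 = 1.7889
μ = λ + 1/W = 38.45 + 1.7889 = 40.2389 per hr

Final: 40.2389 /hr


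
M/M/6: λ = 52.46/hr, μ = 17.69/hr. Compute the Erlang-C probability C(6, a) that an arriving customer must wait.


a = λ/μ = 2.9655; ρ = a/6 = 0.4943
P₀ = 0.050733 (from M/M/c formula)
C(c,a) = [a^c/(c!(1−ρ))]·P₀ = [680.14690/(720·0.5057)]·0.050733
= 1.86783·0.050733 = 0.094761

Final: 0.094761


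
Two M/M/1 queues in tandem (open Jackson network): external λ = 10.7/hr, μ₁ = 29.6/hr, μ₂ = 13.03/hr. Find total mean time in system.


Each node sees arrival rate λ = 10.7/hr (tandem ⇒ throughput preserved).
W₁ = 1/(μ₁−λ) = 1/(29.6−10.7) = 0.05291 hr
W₂ = 1/(μ₂−λ) = 1/(13.03−10.7) = 0.42918 hr
W_total = W₁ + W₂ = 0.05291 + 0.42918 = 0.48209 hr

Final: 0.48209 hr


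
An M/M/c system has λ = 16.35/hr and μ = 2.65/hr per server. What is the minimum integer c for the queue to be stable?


Stability requires cμ > λ ⇔ c > λ/μ.
λ/μ = 16.35/2.65 = 6.1698
Minimum integer c = ⌊6.1698⌋ + 1 = 7
Check: 7·2.65 = 18.55 > 16.35, while 6·2.65 = 15.90 ≤ 16.35

Final: 7 servers


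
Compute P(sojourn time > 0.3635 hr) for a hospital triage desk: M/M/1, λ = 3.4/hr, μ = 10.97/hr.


W ~ Exponential(μ−λ) for M/M/1.
μ − λ = 10.97 − 3.4 = 7.5700
P(W > t) = e^{−(μ−λ)t} = e^{−2.7517} = 0.063820

Final: 0.063820


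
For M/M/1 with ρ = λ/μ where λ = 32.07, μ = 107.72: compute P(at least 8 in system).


ρ = 32.07/107.72 = 0.2977
P(N ≥ n) = ρ^n = 0.2977^8 = 0.00006172

Final: 0.00006172


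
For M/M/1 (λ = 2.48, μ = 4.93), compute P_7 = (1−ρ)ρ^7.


ρ = 2.48/4.93 = 0.5030
P_n = (1−ρ)·ρ^n = (1 − 0.5030)·0.5030^7 = 0.4970·0.008151 = 0.004051

Final: 0.004051


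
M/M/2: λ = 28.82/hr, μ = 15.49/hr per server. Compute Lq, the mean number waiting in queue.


a = λ/μ = 1.8606; ρ = a/2 = 0.9303
P₀ = 0.036120
Lq = P₀·a^c·ρ / (c!·(1−ρ)²) = 0.036120·3.46167·0.9303/(2·0.004861)
= 11.96398

Final: 11.96398


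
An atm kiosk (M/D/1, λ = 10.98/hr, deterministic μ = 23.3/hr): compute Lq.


ρ = 10.98/23.3 = 0.4712
M/D/1: Lq = ρ²/(2(1−ρ)) = 0.2221/(2·0.5288) = 0.20999

Final: 0.20999


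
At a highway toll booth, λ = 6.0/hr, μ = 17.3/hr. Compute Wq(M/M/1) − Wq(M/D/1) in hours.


ρ = 6.0/17.3 = 0.3468
Wq(M/M/1) = ρ/(μ−λ) = 0.3468/11.30 = 0.03069 hr
Wq(M/D/1) = ρ/(2(μ−λ)) = 0.01535 hr
Savings = 0.03069 − 0.01535 = 0.01535 hr

Final: 0.01535 hr


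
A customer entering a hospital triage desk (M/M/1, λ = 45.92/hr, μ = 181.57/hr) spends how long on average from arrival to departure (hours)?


W = 1/(μ−λ) = 1/(181.57 − 45.92) = 1/135.65 = 0.007372 hr

Final: 0.007372 hr


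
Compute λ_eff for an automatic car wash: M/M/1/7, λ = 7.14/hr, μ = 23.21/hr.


ρ = 0.3076; P_K = (1−ρ)ρ^7/(1−ρ^8) = 0.0001805
λ_eff = λ(1 − P_K) = 7.14·(1 − 0.0001805) = 7.14·0.999819 = 7.1387 /hr

Final: 7.1387 /hr


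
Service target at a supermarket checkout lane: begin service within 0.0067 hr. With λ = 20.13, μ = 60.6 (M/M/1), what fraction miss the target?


ρ = 20.13/60.6 = 0.3322
P(Wq > t) = ρ·e^{−(μ−λ)t} = 0.3322·e^{−0.2711}
= 0.3322·0.762503 = 0.253287

Final: 0.253287


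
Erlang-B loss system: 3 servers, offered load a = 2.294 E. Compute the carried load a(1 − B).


B(3,2.294) = 0.253490 (Erlang-B)
Carried load = a(1 − B) = 2.294·(1 − 0.253490) = 2.294·0.746510 = 1.7125 E

Final: 1.7125 Erlangs


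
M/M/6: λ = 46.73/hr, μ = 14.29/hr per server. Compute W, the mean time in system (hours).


a = 3.2701; ρ = 0.5450; P₀ = 0.036956
Lq = P₀·a^c·ρ/(c!(1−ρ)²) = 0.16526
Wq = Lq/λ = 0.16526/46.73 = 0.003536 hr
W = Wq + 1/μ = 0.003536 + 0.06998 = 0.07352 hr

Final: 0.07352 hr


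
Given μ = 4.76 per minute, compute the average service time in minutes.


Mean service time = 1/μ = 1/4.76 minute = 0.21008 minute
In minutes: 0.21008 × 1 = 0.2101 min

Final: 0.2101 min


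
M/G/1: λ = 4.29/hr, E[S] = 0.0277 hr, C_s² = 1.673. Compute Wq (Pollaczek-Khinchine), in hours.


ρ = λ·E[S] = 4.29·0.0277 = 0.1188
E[S²] = E[S]²(1+C_s²) = 0.0277²·(1+1.673) = 0.002051
Wq = λ·E[S²]/(2(1−ρ)) = 4.29·0.002051/(2·0.8812) = 0.004993 hr

Final: 0.004993 hr


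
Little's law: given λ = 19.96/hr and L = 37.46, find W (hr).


W = L/λ = 37.46/19.96 = 1.8768 hr

Final: 1.8768 hr


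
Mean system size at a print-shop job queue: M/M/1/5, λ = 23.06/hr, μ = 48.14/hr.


ρ = 23.06/48.14 = 0.4790
L = ρ[1 − (K+1)ρ^K + Kρ^(K+1)] / [(1−ρ)(1−ρ^(K+1))]
Numerator: 0.4790·(1 − 6·0.025221 + 5·0.012081) = 0.435467
Denominator: (0.5210)·(0.987919) = 0.514686
L = 0.435467/0.514686 = 0.8461

Final: 0.8461


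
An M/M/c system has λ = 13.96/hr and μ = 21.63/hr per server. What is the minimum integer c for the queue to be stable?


Stability requires cμ > λ ⇔ c > λ/μ.
λ/μ = 13.96/21.63 = 0.6454
Minimum integer c = ⌊0.6454⌋ + 1 = 1
Check: 1·21.63 = 21.63 > 13.96, while 0·21.63 = 0.00 ≤ 13.96

Final: 1 servers


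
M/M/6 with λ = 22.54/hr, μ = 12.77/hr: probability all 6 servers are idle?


a = λ/μ = 22.54/12.77 = 1.7651; ρ = a/c = 0.2942
Σ_{k=0}^{5} a^k/k! (terms k=0..5) = 1.00000 + 1.76507 + 1.55774 + 0.91651 + 0.40443 + 0.14277 = 5.78653
Tail: a^6/(6!(1−ρ)) = 30.23974/(720·0.7058) = 0.05950
P₀ = 1/(5.78653 + 0.05950) = 1/5.84603 = 0.171056

Final: 0.171056


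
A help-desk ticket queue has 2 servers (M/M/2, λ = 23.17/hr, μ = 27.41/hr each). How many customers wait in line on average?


a = λ/μ = 0.8453; ρ = a/2 = 0.4227
P₀ = 0.405821
Lq = P₀·a^c·ρ / (c!·(1−ρ)²) = 0.405821·0.71455·0.4227/(2·0.33333)
= 0.18385

Final: 0.18385


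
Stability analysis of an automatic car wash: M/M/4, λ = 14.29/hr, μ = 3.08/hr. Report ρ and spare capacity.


Total capacity cμ = 4·3.08 = 12.32/hr
ρ = λ/(cμ) = 14.29/12.32 = 1.1599
Stable ⇔ ρ < 1: NO
Spare capacity = cμ − λ = 12.32 − 14.29 = -1.97/hr

Final: ρ = 1.1599; unstable; margin = -1.97/hr


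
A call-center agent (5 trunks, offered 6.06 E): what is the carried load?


B(5,6.06) = 0.364569 (Erlang-B)
Carried load = a(1 − B) = 6.06·(1 − 0.364569) = 6.06·0.635431 = 3.8507 E

Final: 3.8507 Erlangs


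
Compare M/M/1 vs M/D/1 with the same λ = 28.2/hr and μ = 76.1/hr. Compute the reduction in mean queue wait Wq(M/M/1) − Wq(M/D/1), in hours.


ρ = 28.2/76.1 = 0.3706
Wq(M/M/1) = ρ/(μ−λ) = 0.3706/47.90 = 0.007736 hr
Wq(M/D/1) = ρ/(2(μ−λ)) = 0.003868 hr
Savings = 0.007736 − 0.003868 = 0.003868 hr

Final: 0.003868 hr


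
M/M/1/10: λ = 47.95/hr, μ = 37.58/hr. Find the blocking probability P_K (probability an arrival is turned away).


ρ = λ/μ = 47.95/37.58 = 1.2759
P_K = (1−ρ)ρ^K/(1−ρ^(K+1)) = (-0.2759·11.437164)/(1 − 14.593189)
= -3.156024/-13.593189 = 0.232177

Final: 0.232177


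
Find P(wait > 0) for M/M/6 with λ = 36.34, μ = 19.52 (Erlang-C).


a = λ/μ = 1.8617; ρ = a/6 = 0.3103
P₀ = 0.155263 (from M/M/c formula)
C(c,a) = [a^c/(c!(1−ρ))]·P₀ = [41.63232/(720·0.6897)]·0.155263
= 0.08384·0.155263 = 0.013016

Final: 0.013016


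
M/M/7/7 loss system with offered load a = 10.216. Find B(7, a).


B(c,a) = (a^c/c!) / Σ_{k=0}^{c} a^k/k!
a^7/7! = 2304.282138
Σ terms (k=0..7): 1.00000 + 10.21600 + 52.18333 + 177.70163 + 453.84995 + 927.30623 + 1578.89340 + 2304.28214 = 5505.432670
B = 2304.282138/5505.432670 = 0.418547

Final: 0.418547


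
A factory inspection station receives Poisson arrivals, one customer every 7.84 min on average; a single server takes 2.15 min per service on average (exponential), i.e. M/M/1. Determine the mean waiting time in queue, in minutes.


λ = 60/7.84 = 7.6531 /hr
μ = 60/2.15 = 27.9070 /hr
ρ = λ/μ = 7.6531/27.9070 = 0.2742
Wq = ρ/(μ−λ) = 0.2742/(27.9070−7.6531) = 0.01354 hr
In minutes: 0.01354·60 = 0.8124 min

Final: 0.8124 min


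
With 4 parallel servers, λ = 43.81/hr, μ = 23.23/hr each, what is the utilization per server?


ρ = λ/(cμ) = 43.81/(4·23.23) = 43.81/92.92 = 0.4715

Final: 0.4715


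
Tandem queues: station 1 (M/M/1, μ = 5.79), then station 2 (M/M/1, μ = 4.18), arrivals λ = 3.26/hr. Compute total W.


Each node sees arrival rate λ = 3.26/hr (tandem ⇒ throughput preserved).
W₁ = 1/(μ₁−λ) = 1/(5.79−3.26) = 0.39526 hr
W₂ = 1/(μ₂−λ) = 1/(4.18−3.26) = 1.08696 hr
W_total = W₁ + W₂ = 0.39526 + 1.08696 = 1.48221 hr

Final: 1.48221 hr


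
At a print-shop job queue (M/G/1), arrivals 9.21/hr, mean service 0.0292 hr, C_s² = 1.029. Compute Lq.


ρ = λ·E[S] = 9.21·0.0292 = 0.2689
Lq = ρ²(1+C_s²)/(2(1−ρ)) = 0.07232·(1+1.029)/(2·0.7311)
= 0.07232·2.0290/1.4621 = 0.10036

Final: 0.10036


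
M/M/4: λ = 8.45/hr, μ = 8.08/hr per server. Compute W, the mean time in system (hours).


a = 1.0458; ρ = 0.2614; P₀ = 0.350786
Lq = P₀·a^c·ρ/(c!(1−ρ)²) = 0.008380
Wq = Lq/λ = 0.008380/8.45 = 0.0009917 hr
W = Wq + 1/μ = 0.0009917 + 0.12376 = 0.12475 hr

Final: 0.12475 hr


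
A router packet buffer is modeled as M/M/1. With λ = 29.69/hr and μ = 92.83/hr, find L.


ρ = λ/μ = 29.69/92.83 = 0.3198
L = ρ/(1−ρ) = 0.3198/(1 − 0.3198) = 0.3198/0.6802 = 0.4702

Final: 0.4702


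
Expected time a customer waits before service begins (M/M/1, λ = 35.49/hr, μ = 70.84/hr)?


ρ = 35.49/70.84 = 0.5010
Wq = ρ/(μ−λ) = 0.5010/(70.84 − 35.49) = 0.5010/35.35 = 0.01417 hr

Final: 0.01417 hr


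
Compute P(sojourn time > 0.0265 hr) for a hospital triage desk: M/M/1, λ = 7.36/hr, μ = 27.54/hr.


W ~ Exponential(μ−λ) for M/M/1.
μ − λ = 27.54 − 7.36 = 20.1800
P(W > t) = e^{−(μ−λ)t} = e^{−0.5348} = 0.585804

Final: 0.585804


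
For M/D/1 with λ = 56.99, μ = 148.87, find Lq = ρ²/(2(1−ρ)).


ρ = 56.99/148.87 = 0.3828
M/D/1: Lq = ρ²/(2(1−ρ)) = 0.1465/(2·0.6172) = 0.11872

Final: 0.11872


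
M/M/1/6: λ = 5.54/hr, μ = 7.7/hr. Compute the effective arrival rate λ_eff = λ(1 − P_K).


ρ = 0.7195; P_K = (1−ρ)ρ^6/(1−ρ^7) = 0.043225
λ_eff = λ(1 − P_K) = 5.54·(1 − 0.043225) = 5.54·0.956775 = 5.3005 /hr

Final: 5.3005 /hr


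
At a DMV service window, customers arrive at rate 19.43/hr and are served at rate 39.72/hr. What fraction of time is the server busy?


ρ = λ/μ = 19.43/39.72 = 0.4892

Final: 0.4892


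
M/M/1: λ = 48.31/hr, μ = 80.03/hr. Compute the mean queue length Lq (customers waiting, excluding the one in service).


ρ = 48.31/80.03 = 0.6036
Lq = ρ²/(1−ρ) = 0.3644/0.3964 = 0.9194

Final: 0.9194


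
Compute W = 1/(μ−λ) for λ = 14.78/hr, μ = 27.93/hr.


W = 1/(μ−λ) = 1/(27.93 − 14.78) = 1/13.15 = 0.07605 hr

Final: 0.07605 hr


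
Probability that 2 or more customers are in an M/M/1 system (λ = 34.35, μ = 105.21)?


ρ = 34.35/105.21 = 0.3265
P(N ≥ n) = ρ^n = 0.3265^2 = 0.106596

Final: 0.106596


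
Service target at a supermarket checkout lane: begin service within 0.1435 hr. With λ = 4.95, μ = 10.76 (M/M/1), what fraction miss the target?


ρ = 4.95/10.76 = 0.4600
P(Wq > t) = ρ·e^{−(μ−λ)t} = 0.4600·e^{−0.8337}
= 0.4600·0.434424 = 0.199851

Final: 0.199851


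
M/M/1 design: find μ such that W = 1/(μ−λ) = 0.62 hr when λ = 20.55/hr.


W = 1/(μ−λ) ⇒ μ − λ = 1/W = 1/0.62 = 1.6129
μ = λ + 1/W = 20.55 + 1.6129 = 22.1629 per hr

Final: 22.1629 /hr


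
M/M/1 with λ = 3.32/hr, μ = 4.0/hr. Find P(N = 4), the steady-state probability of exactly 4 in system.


ρ = 3.32/4.0 = 0.8300
P_n = (1−ρ)·ρ^n = (1 − 0.8300)·0.8300^4 = 0.1700·0.474583 = 0.080679

Final: 0.080679


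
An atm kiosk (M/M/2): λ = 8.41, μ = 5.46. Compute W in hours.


a = 1.5403; ρ = 0.7701; P₀ = 0.129850
Lq = P₀·a^c·ρ/(c!(1−ρ)²) = 2.24538
Wq = Lq/λ = 2.24538/8.41 = 0.26699 hr
W = Wq + 1/μ = 0.26699 + 0.18315 = 0.45014 hr

Final: 0.45014 hr


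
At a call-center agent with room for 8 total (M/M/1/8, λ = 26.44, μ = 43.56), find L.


ρ = 26.44/43.56 = 0.6070
L = ρ[1 − (K+1)ρ^K + Kρ^(K+1)] / [(1−ρ)(1−ρ^(K+1))]
Numerator: 0.6070·(1 − 9·0.018424 + 8·0.011183) = 0.560634
Denominator: (0.3930)·(0.988817) = 0.388626
L = 0.560634/0.388626 = 1.4426

Final: 1.4426


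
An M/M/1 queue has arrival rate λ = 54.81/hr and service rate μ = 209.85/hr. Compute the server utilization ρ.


ρ = λ/μ = 54.81/209.85 = 0.2612

Final: 0.2612


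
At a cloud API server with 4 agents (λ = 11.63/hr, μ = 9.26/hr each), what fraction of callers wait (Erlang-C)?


a = λ/μ = 1.2559; ρ = a/4 = 0.3140
P₀ = 0.283613 (from M/M/c formula)
C(c,a) = [a^c/(c!(1−ρ))]·P₀ = [2.48814/(24·0.6860)]·0.283613
= 0.15112·0.283613 = 0.042860

Final: 0.042860


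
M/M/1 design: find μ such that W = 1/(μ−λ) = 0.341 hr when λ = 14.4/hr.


W = 1/(μ−λ) ⇒ μ − λ = 1/W = 1/0.341 = 2.9326
μ = λ + 1/W = 14.4 + 2.9326 = 17.3326 per hr

Final: 17.3326 /hr


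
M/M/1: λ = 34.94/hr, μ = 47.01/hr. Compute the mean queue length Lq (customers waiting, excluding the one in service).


ρ = 34.94/47.01 = 0.7432
Lq = ρ²/(1−ρ) = 0.5524/0.2568 = 2.1515

Final: 2.1515


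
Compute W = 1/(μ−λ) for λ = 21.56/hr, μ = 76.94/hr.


W = 1/(μ−λ) = 1/(76.94 − 21.56) = 1/55.38 = 0.01806 hr

Final: 0.01806 hr


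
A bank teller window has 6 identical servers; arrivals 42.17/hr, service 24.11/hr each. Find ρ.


ρ = λ/(cμ) = 42.17/(6·24.11) = 42.17/144.66 = 0.2915

Final: 0.2915


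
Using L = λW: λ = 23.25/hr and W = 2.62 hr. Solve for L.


L = λW = 23.25·2.62 = 60.9150

Final: 60.9150


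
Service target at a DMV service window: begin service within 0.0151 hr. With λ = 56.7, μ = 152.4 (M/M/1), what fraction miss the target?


ρ = 56.7/152.4 = 0.3720
P(Wq > t) = ρ·e^{−(μ−λ)t} = 0.3720·e^{−1.4451}
= 0.3720·0.235730 = 0.087703

Final: 0.087703


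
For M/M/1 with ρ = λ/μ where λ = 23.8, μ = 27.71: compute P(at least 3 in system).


ρ = 23.8/27.71 = 0.8589
P(N ≥ n) = ρ^n = 0.8589^3 = 0.633609

Final: 0.633609


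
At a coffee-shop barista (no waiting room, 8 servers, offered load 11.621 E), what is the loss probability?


B(c,a) = (a^c/c!) / Σ_{k=0}^{c} a^k/k!
a^8/8! = 8249.497325
Σ terms (k=0..8): 1.00000 + 11.62100 + 67.52382 + 261.56477 + 759.91106 + 1766.18528 + 3420.80652 + 5679.02750 + 8249.49733 = 20217.137267
B = 8249.497325/20217.137267 = 0.408045

Final: 0.408045


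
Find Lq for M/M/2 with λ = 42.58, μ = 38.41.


a = λ/μ = 1.1086; ρ = a/2 = 0.5543
P₀ = 0.286767
Lq = P₀·a^c·ρ / (c!·(1−ρ)²) = 0.286767·1.22892·0.5543/(2·0.19866)
= 0.49163

Final: 0.49163


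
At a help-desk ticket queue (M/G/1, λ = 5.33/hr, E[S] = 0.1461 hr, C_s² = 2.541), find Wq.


ρ = λ·E[S] = 5.33·0.1461 = 0.7787
E[S²] = E[S]²(1+C_s²) = 0.1461²·(1+2.541) = 0.075583
Wq = λ·E[S²]/(2(1−ρ)) = 5.33·0.075583/(2·0.2213) = 0.91026 hr

Final: 0.91026 hr


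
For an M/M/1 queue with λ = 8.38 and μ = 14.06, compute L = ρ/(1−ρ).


ρ = λ/μ = 8.38/14.06 = 0.5960
L = ρ/(1−ρ) = 0.5960/(1 − 0.5960) = 0.5960/0.4040 = 1.4754

Final: 1.4754


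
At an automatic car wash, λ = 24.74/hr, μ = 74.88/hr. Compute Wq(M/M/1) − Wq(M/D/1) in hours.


ρ = 24.74/74.88 = 0.3304
Wq(M/M/1) = ρ/(μ−λ) = 0.3304/50.14 = 0.006589 hr
Wq(M/D/1) = ρ/(2(μ−λ)) = 0.003295 hr
Savings = 0.006589 − 0.003295 = 0.003295 hr

Final: 0.003295 hr


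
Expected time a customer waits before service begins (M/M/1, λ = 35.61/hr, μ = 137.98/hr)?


ρ = 35.61/137.98 = 0.2581
Wq = ρ/(μ−λ) = 0.2581/(137.98 − 35.61) = 0.2581/102.37 = 0.002521 hr

Final: 0.002521 hr


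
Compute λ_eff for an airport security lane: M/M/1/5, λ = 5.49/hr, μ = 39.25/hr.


ρ = 0.1399; P_K = (1−ρ)ρ^5/(1−ρ^6) = 0.00004605
λ_eff = λ(1 − P_K) = 5.49·(1 − 0.00004605) = 5.49·0.999954 = 5.4897 /hr

Final: 5.4897 /hr


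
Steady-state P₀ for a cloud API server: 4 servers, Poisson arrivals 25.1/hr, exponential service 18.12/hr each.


a = λ/μ = 25.1/18.12 = 1.3852; ρ = a/c = 0.3463
Σ_{k=0}^{3} a^k/k! (terms k=0..3) = 1.00000 + 1.38521 + 0.95940 + 0.44299 = 3.78760
Tail: a^4/(4!(1−ρ)) = 3.68182/(24·0.6537) = 0.23468
P₀ = 1/(3.78760 + 0.23468) = 1/4.02228 = 0.248615

Final: 0.248615


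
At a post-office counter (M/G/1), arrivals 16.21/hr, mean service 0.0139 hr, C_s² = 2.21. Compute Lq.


ρ = λ·E[S] = 16.21·0.0139 = 0.2253
Lq = ρ²(1+C_s²)/(2(1−ρ)) = 0.05077·(1+2.21)/(2·0.7747)
= 0.05077·3.2100/1.5494 = 0.10518

Final: 0.10518


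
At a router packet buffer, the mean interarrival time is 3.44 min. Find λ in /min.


λ = 1/(interarrival time) in consistent units.
1 minute = 1 min, so λ = 1/3.44 = 0.2907 per minute

Final: 0.2907 /min


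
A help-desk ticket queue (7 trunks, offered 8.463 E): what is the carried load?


B(7,8.463) = 0.333653 (Erlang-B)
Carried load = a(1 − B) = 8.463·(1 − 0.333653) = 8.463·0.666347 = 5.6393 E

Final: 5.6393 Erlangs


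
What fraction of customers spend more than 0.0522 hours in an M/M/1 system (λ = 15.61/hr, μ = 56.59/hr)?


W ~ Exponential(μ−λ) for M/M/1.
μ − λ = 56.59 − 15.61 = 40.9800
P(W > t) = e^{−(μ−λ)t} = e^{−2.1392} = 0.117754

Final: 0.117754


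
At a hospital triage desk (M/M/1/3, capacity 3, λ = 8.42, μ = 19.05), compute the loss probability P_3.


ρ = λ/μ = 8.42/19.05 = 0.4420
P_K = (1−ρ)ρ^K/(1−ρ^(K+1)) = (0.5580·0.086348)/(1 − 0.038165)
= 0.048183/0.961835 = 0.050094

Final: 0.050094


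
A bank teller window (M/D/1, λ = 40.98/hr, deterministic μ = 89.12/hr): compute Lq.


ρ = 40.98/89.12 = 0.4598
M/D/1: Lq = ρ²/(2(1−ρ)) = 0.2114/(2·0.5402) = 0.19572

Final: 0.19572


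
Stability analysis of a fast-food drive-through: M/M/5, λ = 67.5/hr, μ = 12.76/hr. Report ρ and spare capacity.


Total capacity cμ = 5·12.76 = 63.80/hr
ρ = λ/(cμ) = 67.5/63.80 = 1.0580
Stable ⇔ ρ < 1: NO
Spare capacity = cμ − λ = 63.80 − 67.5 = -3.70/hr

Final: ρ = 1.0580; unstable; margin = -3.70/hr


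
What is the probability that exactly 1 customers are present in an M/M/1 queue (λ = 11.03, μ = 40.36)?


ρ = 11.03/40.36 = 0.2733
P_n = (1−ρ)·ρ^n = (1 − 0.2733)·0.2733^1 = 0.7267·0.273290 = 0.198603

Final: 0.198603


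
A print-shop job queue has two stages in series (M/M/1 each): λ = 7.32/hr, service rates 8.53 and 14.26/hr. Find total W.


Each node sees arrival rate λ = 7.32/hr (tandem ⇒ throughput preserved).
W₁ = 1/(μ₁−λ) = 1/(8.53−7.32) = 0.82645 hr
W₂ = 1/(μ₂−λ) = 1/(14.26−7.32) = 0.14409 hr
W_total = W₁ + W₂ = 0.82645 + 0.14409 = 0.97054 hr

Final: 0.97054 hr


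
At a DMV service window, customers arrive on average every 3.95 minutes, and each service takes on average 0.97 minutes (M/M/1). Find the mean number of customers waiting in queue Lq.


λ = 60/3.95 = 15.1899 /hr
μ = 60/0.97 = 61.8557 /hr
ρ = λ/μ = 15.1899/61.8557 = 0.2456
Lq = ρ²/(1−ρ) = 0.06030/0.7544 = 0.07993

Final: 0.07993


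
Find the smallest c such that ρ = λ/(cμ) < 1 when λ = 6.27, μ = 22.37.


Stability requires cμ > λ ⇔ c > λ/μ.
λ/μ = 6.27/22.37 = 0.2803
Minimum integer c = ⌊0.2803⌋ + 1 = 1
Check: 1·22.37 = 22.37 > 6.27, while 0·22.37 = 0.00 ≤ 6.27

Final: 1 servers


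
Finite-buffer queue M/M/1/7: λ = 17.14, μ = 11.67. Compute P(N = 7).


ρ = λ/μ = 17.14/11.67 = 1.4687
P_K = (1−ρ)ρ^K/(1−ρ^(K+1)) = (-0.4687·14.742792)/(1 − 21.653081)
= -6.910289/-20.653081 = 0.334589

Final: 0.334589


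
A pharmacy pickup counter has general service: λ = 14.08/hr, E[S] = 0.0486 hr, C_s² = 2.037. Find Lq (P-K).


ρ = λ·E[S] = 14.08·0.0486 = 0.6843
Lq = ρ²(1+C_s²)/(2(1−ρ)) = 0.4683·(1+2.037)/(2·0.3157)
= 0.4683·3.0370/0.6314 = 2.25217

Final: 2.25217


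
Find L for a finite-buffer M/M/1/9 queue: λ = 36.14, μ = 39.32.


ρ = 36.14/39.32 = 0.9191
L = ρ[1 − (K+1)ρ^K + Kρ^(K+1)] / [(1−ρ)(1−ρ^(K+1))]
Numerator: 0.9191·(1 − 10·0.468136 + 9·0.430275) = 0.175664
Denominator: (0.08087)·(0.569725) = 0.046076
L = 0.175664/0.046076 = 3.8124

Final: 3.8124


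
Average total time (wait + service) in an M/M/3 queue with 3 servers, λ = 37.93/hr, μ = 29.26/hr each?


a = 1.2963; ρ = 0.4321; P₀ = 0.264843
Lq = P₀·a^c·ρ/(c!(1−ρ)²) = 0.12883
Wq = Lq/λ = 0.12883/37.93 = 0.003396 hr
W = Wq + 1/μ = 0.003396 + 0.03418 = 0.03757 hr

Final: 0.03757 hr


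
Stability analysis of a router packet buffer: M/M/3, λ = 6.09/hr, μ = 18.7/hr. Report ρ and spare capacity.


Total capacity cμ = 3·18.7 = 56.10/hr
ρ = λ/(cμ) = 6.09/56.10 = 0.1086
Stable ⇔ ρ < 1: YES
Spare capacity = cμ − λ = 56.10 − 6.09 = 50.01/hr

Final: ρ = 0.1086; stable; margin = 50.01/hr


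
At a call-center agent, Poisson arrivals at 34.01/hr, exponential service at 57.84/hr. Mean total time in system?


W = 1/(μ−λ) = 1/(57.84 − 34.01) = 1/23.83 = 0.04196 hr

Final: 0.04196 hr


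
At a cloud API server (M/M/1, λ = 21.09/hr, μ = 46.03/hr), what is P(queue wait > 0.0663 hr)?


ρ = 21.09/46.03 = 0.4582
P(Wq > t) = ρ·e^{−(μ−λ)t} = 0.4582·e^{−1.6535}
= 0.4582·0.191375 = 0.087684

Final: 0.087684


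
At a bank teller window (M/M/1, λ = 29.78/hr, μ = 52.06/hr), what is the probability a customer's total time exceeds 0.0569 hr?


W ~ Exponential(μ−λ) for M/M/1.
μ − λ = 52.06 − 29.78 = 22.2800
P(W > t) = e^{−(μ−λ)t} = e^{−1.2677} = 0.281469

Final: 0.281469


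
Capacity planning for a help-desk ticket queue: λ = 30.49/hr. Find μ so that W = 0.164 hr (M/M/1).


W = 1/(μ−λ) ⇒ μ − λ = 1/W = 1/0.164 = 6.0976
μ = λ + 1/W = 30.49 + 6.0976 = 36.5876 per hr

Final: 36.5876 /hr


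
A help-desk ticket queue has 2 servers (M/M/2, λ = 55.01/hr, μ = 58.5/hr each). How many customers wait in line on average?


a = λ/μ = 0.9403; ρ = a/2 = 0.4702
P₀ = 0.360386
Lq = P₀·a^c·ρ / (c!·(1−ρ)²) = 0.360386·0.88424·0.4702/(2·0.28072)
= 0.26687

Final: 0.26687


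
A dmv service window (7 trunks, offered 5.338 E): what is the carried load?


B(7,5.338) = 0.142032 (Erlang-B)
Carried load = a(1 − B) = 5.338·(1 − 0.142032) = 5.338·0.857968 = 4.5798 E

Final: 4.5798 Erlangs


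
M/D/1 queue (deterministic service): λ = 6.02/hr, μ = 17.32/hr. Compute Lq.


ρ = 6.02/17.32 = 0.3476
M/D/1: Lq = ρ²/(2(1−ρ)) = 0.1208/(2·0.6524) = 0.09258

Final: 0.09258


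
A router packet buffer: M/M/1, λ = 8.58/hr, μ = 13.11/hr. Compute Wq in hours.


ρ = 8.58/13.11 = 0.6545
Wq = ρ/(μ−λ) = 0.6545/(13.11 − 8.58) = 0.6545/4.53 = 0.1445 hr

Final: 0.1445 hr


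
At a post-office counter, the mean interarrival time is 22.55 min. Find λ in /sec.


λ = 1/(interarrival time) in consistent units.
1 second = 0.0166667 min, so λ = 0.0166667/22.55 = 0.0007391 per second

Final: 0.0007391 /sec


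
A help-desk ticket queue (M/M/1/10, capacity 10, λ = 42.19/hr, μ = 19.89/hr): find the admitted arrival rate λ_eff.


ρ = 2.1212; P_K = (1−ρ)ρ^10/(1−ρ^11) = 0.528696
λ_eff = λ(1 − P_K) = 42.19·(1 − 0.528696) = 42.19·0.471304 = 19.8843 /hr

Final: 19.8843 /hr


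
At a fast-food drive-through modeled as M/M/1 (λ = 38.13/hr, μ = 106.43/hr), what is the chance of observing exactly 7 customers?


ρ = 38.13/106.43 = 0.3583
P_n = (1−ρ)·ρ^n = (1 − 0.3583)·0.3583^7 = 0.6417·0.0007576 = 0.0004862

Final: 0.0004862


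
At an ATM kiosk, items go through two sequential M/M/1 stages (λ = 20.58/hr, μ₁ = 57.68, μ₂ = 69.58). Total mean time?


Each node sees arrival rate λ = 20.58/hr (tandem ⇒ throughput preserved).
W₁ = 1/(μ₁−λ) = 1/(57.68−20.58) = 0.02695 hr
W₂ = 1/(μ₂−λ) = 1/(69.58−20.58) = 0.02041 hr
W_total = W₁ + W₂ = 0.02695 + 0.02041 = 0.04736 hr

Final: 0.04736 hr


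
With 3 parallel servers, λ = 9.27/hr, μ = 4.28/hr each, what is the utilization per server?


ρ = λ/(cμ) = 9.27/(3·4.28) = 9.27/12.84 = 0.7220

Final: 0.7220


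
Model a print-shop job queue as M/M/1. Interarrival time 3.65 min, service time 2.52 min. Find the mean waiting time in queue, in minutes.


λ = 60/3.65 = 16.4384 /hr
μ = 60/2.52 = 23.8095 /hr
ρ = λ/μ = 16.4384/23.8095 = 0.6904
Wq = ρ/(μ−λ) = 0.6904/(23.8095−16.4384) = 0.09366 hr
In minutes: 0.09366·60 = 5.620 min

Final: 5.620 min


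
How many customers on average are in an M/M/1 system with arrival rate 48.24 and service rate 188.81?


ρ = λ/μ = 48.24/188.81 = 0.2555
L = ρ/(1−ρ) = 0.2555/(1 − 0.2555) = 0.2555/0.7445 = 0.3432

Final: 0.3432


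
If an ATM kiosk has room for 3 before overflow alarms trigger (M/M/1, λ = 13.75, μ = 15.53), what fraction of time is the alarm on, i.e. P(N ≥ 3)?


ρ = 13.75/15.53 = 0.8854
P(N ≥ n) = ρ^n = 0.8854^3 = 0.694055

Final: 0.694055


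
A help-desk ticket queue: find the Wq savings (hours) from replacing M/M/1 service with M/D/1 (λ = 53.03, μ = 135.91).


ρ = 53.03/135.91 = 0.3902
Wq(M/M/1) = ρ/(μ−λ) = 0.3902/82.88 = 0.004708 hr
Wq(M/D/1) = ρ/(2(μ−λ)) = 0.002354 hr
Savings = 0.004708 − 0.002354 = 0.002354 hr

Final: 0.002354 hr


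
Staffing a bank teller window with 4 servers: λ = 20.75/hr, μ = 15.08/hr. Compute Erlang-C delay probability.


a = λ/μ = 1.3760; ρ = a/4 = 0.3440
P₀ = 0.250968 (from M/M/c formula)
C(c,a) = [a^c/(c!(1−ρ))]·P₀ = [3.58482/(24·0.6560)]·0.250968
= 0.22769·0.250968 = 0.057144

Final: 0.057144


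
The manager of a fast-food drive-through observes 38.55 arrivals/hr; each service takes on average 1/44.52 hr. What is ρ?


ρ = λ/μ = 38.55/44.52 = 0.8659

Final: 0.8659


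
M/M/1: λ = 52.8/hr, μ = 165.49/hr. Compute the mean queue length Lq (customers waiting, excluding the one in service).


ρ = 52.8/165.49 = 0.3191
Lq = ρ²/(1−ρ) = 0.1018/0.6809 = 0.1495

Final: 0.1495


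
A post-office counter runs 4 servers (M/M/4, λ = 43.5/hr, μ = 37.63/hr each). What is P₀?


a = λ/μ = 43.5/37.63 = 1.1560; ρ = a/c = 0.2890
Σ_{k=0}^{3} a^k/k! (terms k=0..3) = 1.00000 + 1.15599 + 0.66816 + 0.25746 = 3.08161
Tail: a^4/(4!(1−ρ)) = 1.78575/(24·0.7110) = 0.10465
P₀ = 1/(3.08161 + 0.10465) = 1/3.18626 = 0.313847

Final: 0.313847


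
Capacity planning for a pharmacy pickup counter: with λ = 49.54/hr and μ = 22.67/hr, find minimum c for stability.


Stability requires cμ > λ ⇔ c > λ/μ.
λ/μ = 49.54/22.67 = 2.1853
Minimum integer c = ⌊2.1853⌋ + 1 = 3
Check: 3·22.67 = 68.01 > 49.54, while 2·22.67 = 45.34 ≤ 49.54

Final: 3 servers


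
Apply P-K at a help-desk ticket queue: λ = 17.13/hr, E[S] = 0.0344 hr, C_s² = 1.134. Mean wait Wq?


ρ = λ·E[S] = 17.13·0.0344 = 0.5893
E[S²] = E[S]²(1+C_s²) = 0.0344²·(1+1.134) = 0.002525
Wq = λ·E[S²]/(2(1−ρ)) = 17.13·0.002525/(2·0.4107) = 0.05266 hr

Final: 0.05266 hr


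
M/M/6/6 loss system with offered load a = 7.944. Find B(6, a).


B(c,a) = (a^c/c!) / Σ_{k=0}^{c} a^k/k!
a^6/6! = 349.062276
Σ terms (k=0..6): 1.00000 + 7.94400 + 31.55357 + 83.55385 + 165.93794 + 263.64220 + 349.06228 = 902.693837
B = 349.062276/902.693837 = 0.386690

Final: 0.386690


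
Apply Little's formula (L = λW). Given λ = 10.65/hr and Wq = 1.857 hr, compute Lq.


Lq = λWq = 10.65·1.857 = 19.7770

Final: 19.7770


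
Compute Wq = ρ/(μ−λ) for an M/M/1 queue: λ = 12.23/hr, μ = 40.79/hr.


ρ = 12.23/40.79 = 0.2998
Wq = ρ/(μ−λ) = 0.2998/(40.79 − 12.23) = 0.2998/28.56 = 0.01050 hr

Final: 0.01050 hr


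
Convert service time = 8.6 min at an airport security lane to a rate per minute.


μ = 1/(service time) in consistent units.
1 minute = 1 min, so μ = 1/8.6 = 0.1163 per minute

Final: 0.1163 /min


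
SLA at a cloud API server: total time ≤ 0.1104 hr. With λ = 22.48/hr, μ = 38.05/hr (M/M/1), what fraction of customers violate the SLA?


W ~ Exponential(μ−λ) for M/M/1.
μ − λ = 38.05 − 22.48 = 15.5700
P(W > t) = e^{−(μ−λ)t} = e^{−1.7189} = 0.179258

Final: 0.179258


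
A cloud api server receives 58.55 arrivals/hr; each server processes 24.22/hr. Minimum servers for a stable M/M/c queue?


Stability requires cμ > λ ⇔ c > λ/μ.
λ/μ = 58.55/24.22 = 2.4174
Minimum integer c = ⌊2.4174⌋ + 1 = 3
Check: 3·24.22 = 72.66 > 58.55, while 2·24.22 = 48.44 ≤ 58.55

Final: 3 servers


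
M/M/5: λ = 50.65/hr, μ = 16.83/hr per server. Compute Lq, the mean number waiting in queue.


a = λ/μ = 3.0095; ρ = a/5 = 0.6019
P₀ = 0.046154
Lq = P₀·a^c·ρ / (c!·(1−ρ)²) = 0.046154·246.87475·0.6019/(120·0.15848)
= 0.36062

Final: 0.36062


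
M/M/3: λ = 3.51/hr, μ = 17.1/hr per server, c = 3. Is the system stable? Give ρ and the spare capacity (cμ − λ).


Total capacity cμ = 3·17.1 = 51.30/hr
ρ = λ/(cμ) = 3.51/51.30 = 0.06842
Stable ⇔ ρ < 1: YES
Spare capacity = cμ − λ = 51.30 − 3.51 = 47.79/hr

Final: ρ = 0.06842; stable; margin = 47.79/hr
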